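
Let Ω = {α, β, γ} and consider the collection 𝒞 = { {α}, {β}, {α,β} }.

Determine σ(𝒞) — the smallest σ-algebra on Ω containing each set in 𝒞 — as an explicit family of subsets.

Begin from { {}, {α}, {β}, {α,β}, Ω } (that is, 𝒞 plus ∅ and Ω).
Step 1: 3 new —
  {γ}  = {α,β}ᶜ
  {α,γ}  = {β}ᶜ
  {β,γ}  = {α}ᶜ
  (now 8)
After Step 2 the family is unchanged; done.

Hence σ(𝒞) has 8 members: { {}, {α}, {β}, {γ}, {α,β}, {α,γ}, {β,γ}, Ω }.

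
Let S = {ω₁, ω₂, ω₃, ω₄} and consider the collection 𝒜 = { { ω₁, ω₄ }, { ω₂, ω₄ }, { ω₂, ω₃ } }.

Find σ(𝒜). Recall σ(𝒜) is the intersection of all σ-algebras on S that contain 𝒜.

σ(𝒜) (16 sets): { {}, { ω₁ }, { ω₂ }, { ω₃ }, { ω₄ }, { ω₁, ω₂ }, { ω₁, ω₃ }, { ω₁, ω₄ }, { ω₂, ω₃ }, { ω₂, ω₄ }, { ω₃, ω₄ }, { ω₁, ω₂, ω₃ }, { ω₁, ω₂, ω₄ }, { ω₁, ω₃, ω₄ }, { ω₂, ω₃, ω₄ }, S }

Derivation:
Seed the family with 𝒜 together with ∅ and S: { {}, { ω₁, ω₄ }, { ω₂, ω₃ }, { ω₂, ω₄ }, S }.
Round 1 adds 3:
  { ω₁, ω₃ }  = ᶜ of { ω₂, ω₄ }
  { ω₁, ω₂, ω₄ }  = { ω₁, ω₄ } ∪ { ω₂, ω₄ }
  { ω₂, ω₃, ω₄ }  = { ω₂, ω₃ } ∪ { ω₂, ω₄ }
  — 8 sets.
Round 2. New:
  { ω₁ }  = ᶜ of { ω₂, ω₃, ω₄ }
  { ω₃ }  = ᶜ of { ω₁, ω₂, ω₄ }
  { ω₁, ω₂, ω₃ }  = { ω₂, ω₃ } ∪ { ω₁, ω₃ }
  { ω₁, ω₃, ω₄ }  = { ω₁, ω₄ } ∪ { ω₁, ω₃ }
  — 12 sets.
Round 3 (2 new):
  { ω₂ }  = ᶜ of { ω₁, ω₃, ω₄ }
  { ω₄ }  = ᶜ of { ω₁, ω₂, ω₃ }
  — 14 sets.
Round 4. New:
  { ω₁, ω₂ }  = { ω₂ } ∪ { ω₁ }
  { ω₃, ω₄ }  = { ω₃ } ∪ { ω₄ }
  — 16 sets.
Round 5: already closed under ᶜ and ∪.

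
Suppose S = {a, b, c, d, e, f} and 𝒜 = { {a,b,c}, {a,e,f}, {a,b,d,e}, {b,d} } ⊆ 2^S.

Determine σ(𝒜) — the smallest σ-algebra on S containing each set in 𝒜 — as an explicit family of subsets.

Answer: σ(𝒜) = { ∅, {a}, {b}, {c}, {d}, {e}, {f}, {a,b}, {a,c}, {a,d}, {a,e}, {a,f}, {b,c}, {b,d}, {b,e}, {b,f}, {c,d}, {c,e}, {c,f}, {d,e}, {d,f}, {e,f}, {a,b,c}, {a,b,d}, {a,b,e}, {a,b,f}, {a,c,d}, {a,c,e}, {a,c,f}, {a,d,e}, {a,d,f}, {a,e,f}, {b,c,d}, {b,c,e}, {b,c,f}, {b,d,e}, {b,d,f}, {b,e,f}, {c,d,e}, {c,d,f}, {c,e,f}, {d,e,f}, {a,b,c,d}, {a,b,c,e}, {a,b,c,f}, {a,b,d,e}, {a,b,d,f}, {a,b,e,f}, {a,c,d,e}, {a,c,d,f}, {a,c,e,f}, {a,d,e,f}, {b,c,d,e}, {b,c,d,f}, {b,c,e,f}, {b,d,e,f}, {c,d,e,f}, {a,b,c,d,e}, {a,b,c,d,f}, {a,b,c,e,f}, {a,b,d,e,f}, {a,c,d,e,f}, {b,c,d,e,f}, S }

Working:
Initial family (6 sets): { ∅, {b,d}, {a,b,c}, {a,e,f}, {a,b,d,e}, S }.
Round 1 adds 8:
  {c,f}  = complement {a,b,d,e}
  {b,c,d}  = complement {a,e,f}
  {d,e,f}  = complement {a,b,c}
  {a,b,c,d}  = {a,b,c} ∪ {b,d}
  {a,c,e,f}  = complement {b,d}
  {a,b,c,d,e}  = {a,b,c} ∪ {a,b,d,e}
  {a,b,c,e,f}  = {a,b,c} ∪ {a,e,f}
  {a,b,d,e,f}  = {a,e,f} ∪ {a,b,d,e}
Round 2. New:
  {c}  = complement {a,b,d,e,f}
  {d}  = complement {a,b,c,e,f}
  {f}  = complement {a,b,c,d,e}
  {e,f}  = complement {a,b,c,d}
  {a,b,c,f}  = {a,b,c} ∪ {c,f}
  {a,d,e,f}  = {a,e,f} ∪ {d,e,f}
  {b,c,d,f}  = {b,c,d} ∪ {c,f}
  {b,d,e,f}  = {d,e,f} ∪ {b,d}
  {c,d,e,f}  = {c,f} ∪ {d,e,f}
  {a,b,c,d,f}  = {c,f} ∪ {a,b,c,d}
  {a,c,d,e,f}  = {a,c,e,f} ∪ {d,e,f}
  {b,c,d,e,f}  = {b,c,d} ∪ {d,e,f}
Round 3: +13 →
  {a}  = complement {b,c,d,e,f}
  {b}  = complement {a,c,d,e,f}
  {e}  = complement {a,b,c,d,f}
  {a,b}  = complement {c,d,e,f}
  {a,c}  = complement {b,d,e,f}
  {a,e}  = complement {b,c,d,f}
  {b,c}  = complement {a,d,e,f}
  {c,d}  = {c} ∪ {d}
  {d,e}  = complement {a,b,c,f}
  {d,f}  = {f} ∪ {d}
  {b,d,f}  = {b,d} ∪ {f}
  {c,d,f}  = {c,f} ∪ {d}
  {c,e,f}  = {e,f} ∪ {c}
Round 4 adds 25:
  {a,d}  = {d} ∪ {a}
  {a,f}  = {a} ∪ {f}
  {b,e}  = {b} ∪ {e}
  {b,f}  = {b} ∪ {f}
  {c,e}  = {c} ∪ {e}
  {a,b,d}  = complement {c,e,f}
  {a,b,e}  = complement {c,d,f}
  {a,b,f}  = {a,b} ∪ {f}
  {a,c,d}  = {c,d} ∪ {a,c}
  {a,c,e}  = complement {b,d,f}
  {a,c,f}  = {a,c} ∪ {c,f}
  {a,d,e}  = {d,e} ∪ {a}
  {a,d,f}  = {a} ∪ {d,f}
  {b,c,e}  = {b,c} ∪ {e}
  {b,c,f}  = {b} ∪ {c,f}
  {b,d,e}  = {b} ∪ {d,e}
  {b,e,f}  = {b} ∪ {e,f}
  {c,d,e}  = {c,d} ∪ {d,e}
  {a,b,c,e}  = complement {d,f}
  {a,b,d,f}  = {b,d,f} ∪ {a,b}
  {a,b,e,f}  = complement {c,d}
  {a,c,d,e}  = {c,d} ∪ {a,e}
  {a,c,d,f}  = {a,c} ∪ {c,d,f}
  {b,c,d,e}  = {d,e} ∪ {b,c}
  {b,c,e,f}  = {b} ∪ {c,e,f}
Round 5: closed — nothing new.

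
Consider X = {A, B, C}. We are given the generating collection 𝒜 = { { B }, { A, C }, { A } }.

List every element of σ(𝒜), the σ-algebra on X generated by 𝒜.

Seed the family with 𝒜 together with ∅ and X: { ∅, { A }, { B }, { A, C }, X }.
Iteration 1. New:
  { A, B }  = { B } ∪ { A }
  { B, C }  = { A }ᶜ
Iteration 2 (1 new):
  { C }  = { A, B }ᶜ
Iteration 3: closed — nothing new.

σ(𝒜) = { ∅, { A }, { B }, { C }, { A, B }, { A, C }, { B, C }, X }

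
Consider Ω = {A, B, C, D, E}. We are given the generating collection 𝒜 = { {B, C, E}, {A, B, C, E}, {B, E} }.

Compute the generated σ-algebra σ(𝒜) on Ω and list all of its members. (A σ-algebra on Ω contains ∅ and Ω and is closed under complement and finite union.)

Initial family (5 sets): { {}, {B, E}, {B, C, E}, {A, B, C, E}, Ω }.
Round 1: 3 new —
  {D}  = ᶜ of {A, B, C, E}
  {A, D}  = ᶜ of {B, C, E}
  {A, C, D}  = ᶜ of {B, E}
Round 2 adds 3:
  {B, D, E}  = {D} ∪ {B, E}
  {A, B, D, E}  = {B, E} ∪ {A, D}
  {B, C, D, E}  = {D} ∪ {B, C, E}
Round 3: +3 →
  {A}  = ᶜ of {B, C, D, E}
  {C}  = ᶜ of {A, B, D, E}
  {A, C}  = ᶜ of {B, D, E}
Round 4. New:
  {C, D}  = {C} ∪ {D}
  {A, B, E}  = {B, E} ∪ {A}
Round 5: no new sets; the family is a σ-algebra.

Therefore σ(𝒜) = { {}, {A}, {C}, {D}, {A, C}, {A, D}, {B, E}, {C, D}, {A, B, E}, {A, C, D}, {B, C, E}, {B, D, E}, {A, B, C, E}, {A, B, D, E}, {B, C, D, E}, Ω } (|σ(𝒜)| = 16).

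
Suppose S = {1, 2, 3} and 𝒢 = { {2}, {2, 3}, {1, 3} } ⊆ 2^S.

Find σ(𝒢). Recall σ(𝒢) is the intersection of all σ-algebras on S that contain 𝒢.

Initial family (5 sets): { {}, {2}, {1, 3}, {2, 3}, S }.
Pass 1 (1 new):
  {1}  = {2, 3}ᶜ
Pass 2: 1 new —
  {1, 2}  = {2} ∪ {1}
Pass 3 (1 new):
  {3}  = {1, 2}ᶜ
Pass 4: closed — nothing new.

Hence σ(𝒢) has 8 members: { {}, {1}, {2}, {3}, {1, 2}, {1, 3}, {2, 3}, S }.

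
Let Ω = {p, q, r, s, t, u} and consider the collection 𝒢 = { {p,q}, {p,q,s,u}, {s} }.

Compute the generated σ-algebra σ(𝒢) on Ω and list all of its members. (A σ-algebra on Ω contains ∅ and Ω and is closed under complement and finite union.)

Seed the family with 𝒢 together with ∅ and Ω: { {}, {s}, {p,q}, {p,q,s,u}, Ω }.
Step 1: +4 →
  {r,t}  = ᶜ of {p,q,s,u}
  {p,q,s}  = {p,q} ∪ {s}
  {r,s,t,u}  = ᶜ of {p,q}
  {p,q,r,t,u}  = ᶜ of {s}
  (now 9)
Step 2: +4 →
  {r,s,t}  = {s} ∪ {r,t}
  {r,t,u}  = ᶜ of {p,q,s}
  {p,q,r,t}  = {p,q} ∪ {r,t}
  {p,q,r,s,t}  = {p,q,s} ∪ {r,t}
  (now 13)
Step 3. New:
  {u}  = ᶜ of {p,q,r,s,t}
  {s,u}  = ᶜ of {p,q,r,t}
  {p,q,u}  = ᶜ of {r,s,t}
  (now 16)
Step 4 adds nothing — fixpoint reached.

Hence σ(𝒢) has 16 members: { {}, {s}, {u}, {p,q}, {r,t}, {s,u}, {p,q,s}, {p,q,u}, {r,s,t}, {r,t,u}, {p,q,r,t}, {p,q,s,u}, {r,s,t,u}, {p,q,r,s,t}, {p,q,r,t,u}, Ω }.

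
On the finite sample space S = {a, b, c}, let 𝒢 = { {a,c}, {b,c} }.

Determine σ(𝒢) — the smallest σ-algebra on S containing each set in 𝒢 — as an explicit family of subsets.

σ(𝒢) (8 sets): { ∅, {a}, {b}, {c}, {a,b}, {a,c}, {b,c}, S }

Check:
Start: 𝒢 ∪ {∅, S} = { ∅, {a,c}, {b,c}, S }.
Round 1: 2 new —
  {a}  = complement {b,c}
  {b}  = complement {a,c}
  [6 total]
Round 2 (1 new):
  {a,b}  = {b} ∪ {a}
  [7 total]
Round 3: 1 new —
  {c}  = complement {a,b}
  [8 total]
Round 4: closed — nothing new.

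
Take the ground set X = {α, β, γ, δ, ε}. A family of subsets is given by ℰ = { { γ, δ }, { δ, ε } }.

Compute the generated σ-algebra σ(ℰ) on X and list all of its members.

Answer: σ(ℰ) = { {}, { γ }, { δ }, { ε }, { α, β }, { γ, δ }, { γ, ε }, { δ, ε }, { α, β, γ }, { α, β, δ }, { α, β, ε }, { γ, δ, ε }, { α, β, γ, δ }, { α, β, γ, ε }, { α, β, δ, ε }, X }

Check:
Begin from { {}, { γ, δ }, { δ, ε }, X } (that is, ℰ plus ∅ and X).
Round 1: +3 →
  { α, β, γ }  = ᶜ of { δ, ε }
  { α, β, ε }  = ᶜ of { γ, δ }
  { γ, δ, ε }  = { δ, ε } ∪ { γ, δ }
  [7 total]
Round 2 (4 new):
  { α, β }  = ᶜ of { γ, δ, ε }
  { α, β, γ, δ }  = { γ, δ } ∪ { α, β, γ }
  { α, β, γ, ε }  = { α, β, ε } ∪ { α, β, γ }
  { α, β, δ, ε }  = { δ, ε } ∪ { α, β, ε }
  [11 total]
Round 3 (3 new):
  { γ }  = ᶜ of { α, β, δ, ε }
  { δ }  = ᶜ of { α, β, γ, ε }
  { ε }  = ᶜ of { α, β, γ, δ }
  [14 total]
Round 4. New:
  { γ, ε }  = { γ } ∪ { ε }
  { α, β, δ }  = { α, β } ∪ { δ }
  [16 total]
After Round 5 the family is unchanged; done.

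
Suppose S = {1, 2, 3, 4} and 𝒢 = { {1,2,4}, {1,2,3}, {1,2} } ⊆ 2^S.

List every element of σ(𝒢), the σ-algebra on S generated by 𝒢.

Answer: σ(𝒢) = { {}, {3}, {4}, {1,2}, {3,4}, {1,2,3}, {1,2,4}, S }

Derivation:
Seed the family with 𝒢 together with ∅ and S: { {}, {1,2}, {1,2,3}, {1,2,4}, S }.
Step 1 adds 3:
  {3}  = ᶜ of {1,2,4}
  {4}  = ᶜ of {1,2,3}
  {3,4}  = ᶜ of {1,2}
  |family| = 8
After Step 2 the family is unchanged; done.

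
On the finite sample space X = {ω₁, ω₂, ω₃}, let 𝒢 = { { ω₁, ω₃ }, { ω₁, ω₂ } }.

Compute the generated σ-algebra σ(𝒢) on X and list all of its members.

|σ(𝒢)| = 8.  σ(𝒢) = { {  }, { ω₁ }, { ω₂ }, { ω₃ }, { ω₁, ω₂ }, { ω₁, ω₃ }, { ω₂, ω₃ }, X }

Derivation:
Seed the family with 𝒢 together with ∅ and X: { {  }, { ω₁, ω₂ }, { ω₁, ω₃ }, X }.
Iteration 1: +2 →
  { ω₂ }  = complement { ω₁, ω₃ }
  { ω₃ }  = complement { ω₁, ω₂ }
  — 6 sets.
Iteration 2: +1 →
  { ω₂, ω₃ }  = { ω₃ } ∪ { ω₂ }
  — 7 sets.
Iteration 3 (1 new):
  { ω₁ }  = complement { ω₂, ω₃ }
  — 8 sets.
Iteration 4: already closed under ᶜ and ∪.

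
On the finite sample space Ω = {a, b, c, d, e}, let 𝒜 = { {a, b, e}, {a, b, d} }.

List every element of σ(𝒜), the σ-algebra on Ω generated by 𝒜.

Take S₀ = 𝒜 ∪ {∅, Ω} = { {}, {a, b, d}, {a, b, e}, Ω }.
Round 1: 3 new —
  {c, d}  = complement {a, b, e}
  {c, e}  = complement {a, b, d}
  {a, b, d, e}  = {a, b, e} ∪ {a, b, d}
Round 2 adds 4:
  {c}  = complement {a, b, d, e}
  {c, d, e}  = {c, d} ∪ {c, e}
  {a, b, c, d}  = {c, d} ∪ {a, b, d}
  {a, b, c, e}  = {a, b, e} ∪ {c, e}
Round 3: +3 →
  {d}  = complement {a, b, c, e}
  {e}  = complement {a, b, c, d}
  {a, b}  = complement {c, d, e}
Round 4 (2 new):
  {d, e}  = {d} ∪ {e}
  {a, b, c}  = {c} ∪ {a, b}
Round 5: already closed under ᶜ and ∪.

Hence σ(𝒜) has 16 members: { {}, {c}, {d}, {e}, {a, b}, {c, d}, {c, e}, {d, e}, {a, b, c}, {a, b, d}, {a, b, e}, {c, d, e}, {a, b, c, d}, {a, b, c, e}, {a, b, d, e}, Ω }.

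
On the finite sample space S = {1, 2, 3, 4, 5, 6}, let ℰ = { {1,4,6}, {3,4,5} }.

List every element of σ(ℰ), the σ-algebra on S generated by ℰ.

Seed the family with ℰ together with ∅ and S: { {}, {1,4,6}, {3,4,5}, S }.
Iteration 1. New:
  {1,2,6}  = S∖{3,4,5}
  {2,3,5}  = S∖{1,4,6}
  {1,3,4,5,6}  = {3,4,5} ∪ {1,4,6}
Iteration 2 adds 4:
  {2}  = S∖{1,3,4,5,6}
  {1,2,4,6}  = {1,2,6} ∪ {1,4,6}
  {2,3,4,5}  = {3,4,5} ∪ {2,3,5}
  {1,2,3,5,6}  = {2,3,5} ∪ {1,2,6}
Iteration 3: 3 new —
  {4}  = S∖{1,2,3,5,6}
  {1,6}  = S∖{2,3,4,5}
  {3,5}  = S∖{1,2,4,6}
Iteration 4: +2 →
  {2,4}  = {4} ∪ {2}
  {1,3,5,6}  = {1,6} ∪ {3,5}
Iteration 5 adds nothing — fixpoint reached.

Hence σ(ℰ) has 16 members: { {}, {2}, {4}, {1,6}, {2,4}, {3,5}, {1,2,6}, {1,4,6}, {2,3,5}, {3,4,5}, {1,2,4,6}, {1,3,5,6}, {2,3,4,5}, {1,2,3,5,6}, {1,3,4,5,6}, S }.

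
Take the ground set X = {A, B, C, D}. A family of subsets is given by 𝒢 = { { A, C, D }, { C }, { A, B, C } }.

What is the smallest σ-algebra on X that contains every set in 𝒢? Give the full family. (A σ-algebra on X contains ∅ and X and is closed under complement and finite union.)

σ(𝒢) (16 sets): { {  }, { A }, { B }, { C }, { D }, { A, B }, { A, C }, { A, D }, { B, C }, { B, D }, { C, D }, { A, B, C }, { A, B, D }, { A, C, D }, { B, C, D }, X }

Derivation:
Take S₀ = 𝒢 ∪ {∅, X} = { {  }, { C }, { A, B, C }, { A, C, D }, X }.
Step 1: +3 →
  { B }  = complement { A, C, D }
  { D }  = complement { A, B, C }
  { A, B, D }  = complement { C }
Step 2. New:
  { B, C }  = { C } ∪ { B }
  { B, D }  = { D } ∪ { B }
  { C, D }  = { D } ∪ { C }
Step 3: +4 →
  { A, B }  = complement { C, D }
  { A, C }  = complement { B, D }
  { A, D }  = complement { B, C }
  { B, C, D }  = { C } ∪ { B, D }
Step 4. New:
  { A }  = complement { B, C, D }
Step 5: closed — nothing new.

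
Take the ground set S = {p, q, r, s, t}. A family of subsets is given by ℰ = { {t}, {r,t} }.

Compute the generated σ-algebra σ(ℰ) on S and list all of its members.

|σ(ℰ)| = 8.  σ(ℰ) = { {}, {r}, {t}, {r,t}, {p,q,s}, {p,q,r,s}, {p,q,s,t}, S }

Working:
Seed the family with ℰ together with ∅ and S: { {}, {t}, {r,t}, S }.
Round 1 adds 2:
  {p,q,s}  = complement {r,t}
  {p,q,r,s}  = complement {t}
  — 6 sets.
Round 2 adds 1:
  {p,q,s,t}  = {p,q,s} ∪ {t}
  — 7 sets.
Round 3 (1 new):
  {r}  = complement {p,q,s,t}
  — 8 sets.
Round 4: closed — nothing new.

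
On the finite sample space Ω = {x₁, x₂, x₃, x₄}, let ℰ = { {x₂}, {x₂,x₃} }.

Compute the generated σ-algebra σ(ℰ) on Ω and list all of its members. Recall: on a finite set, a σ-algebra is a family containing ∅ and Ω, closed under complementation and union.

|σ(ℰ)| = 8.  σ(ℰ) = { {}, {x₂}, {x₃}, {x₁,x₄}, {x₂,x₃}, {x₁,x₂,x₄}, {x₁,x₃,x₄}, Ω }

Derivation:
Take S₀ = ℰ ∪ {∅, Ω} = { {}, {x₂}, {x₂,x₃}, Ω }.
Pass 1: 2 new —
  {x₁,x₄}  = {x₂,x₃}ᶜ
  {x₁,x₃,x₄}  = {x₂}ᶜ
  — 6 sets.
Pass 2: +1 →
  {x₁,x₂,x₄}  = {x₁,x₄} ∪ {x₂}
  — 7 sets.
Pass 3: +1 →
  {x₃}  = {x₁,x₂,x₄}ᶜ
  — 8 sets.
Pass 4: no new sets; the family is a σ-algebra.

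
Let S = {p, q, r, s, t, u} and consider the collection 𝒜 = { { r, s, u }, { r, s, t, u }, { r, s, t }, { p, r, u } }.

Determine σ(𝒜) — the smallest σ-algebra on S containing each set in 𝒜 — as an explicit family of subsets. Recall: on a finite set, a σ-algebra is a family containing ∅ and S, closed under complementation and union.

Start: 𝒜 ∪ {∅, S} = { {}, { p, r, u }, { r, s, t }, { r, s, u }, { r, s, t, u }, S }.
Iteration 1 adds 6:
  { p, q }  = { r, s, t, u }ᶜ
  { p, q, t }  = { r, s, u }ᶜ
  { p, q, u }  = { r, s, t }ᶜ
  { q, s, t }  = { p, r, u }ᶜ
  { p, r, s, u }  = { p, r, u } ∪ { r, s, u }
  { p, r, s, t, u }  = { r, s, t } ∪ { p, r, u }
  |family| = 12
Iteration 2: 11 new —
  { q }  = { p, r, s, t, u }ᶜ
  { q, t }  = { p, r, s, u }ᶜ
  { p, q, r, u }  = { p, q } ∪ { p, r, u }
  { p, q, s, t }  = { p, q } ∪ { q, s, t }
  { p, q, t, u }  = { p, q, t } ∪ { p, q, u }
  { q, r, s, t }  = { r, s, t } ∪ { q, s, t }
  { p, q, r, s, t }  = { r, s, t } ∪ { p, q }
  { p, q, r, s, u }  = { p, q } ∪ { p, r, s, u }
  { p, q, r, t, u }  = { p, r, u } ∪ { p, q, t }
  { p, q, s, t, u }  = { p, q, u } ∪ { q, s, t }
  { q, r, s, t, u }  = { r, s, t, u } ∪ { q, s, t }
  |family| = 23
Iteration 3: 10 new —
  { p }  = { q, r, s, t, u }ᶜ
  { r }  = { p, q, s, t, u }ᶜ
  { s }  = { p, q, r, t, u }ᶜ
  { t }  = { p, q, r, s, u }ᶜ
  { u }  = { p, q, r, s, t }ᶜ
  { p, u }  = { q, r, s, t }ᶜ
  { r, s }  = { p, q, t, u }ᶜ
  { r, u }  = { p, q, s, t }ᶜ
  { s, t }  = { p, q, r, u }ᶜ
  { q, r, s, u }  = { q } ∪ { r, s, u }
  |family| = 33
Iteration 4. New:
  { p, r }  = { p } ∪ { r }
  { p, s }  = { p } ∪ { s }
  { p, t }  = { q, r, s, u }ᶜ
  { q, r }  = { q } ∪ { r }
  { q, s }  = { q } ∪ { s }
  { q, u }  = { q } ∪ { u }
  { r, t }  = { t } ∪ { r }
  { s, u }  = { u } ∪ { s }
  { t, u }  = { u } ∪ { t }
  { p, q, r }  = { p, q } ∪ { r }
  { p, q, s }  = { p, q } ∪ { s }
  { p, r, s }  = { r, s } ∪ { p }
  { p, s, t }  = { p } ∪ { s, t }
  { p, s, u }  = { p, u } ∪ { s }
  { p, t, u }  = { p, u } ∪ { t }
  { q, r, s }  = { r, s } ∪ { q }
  { q, r, t }  = { q, t } ∪ { r }
  { q, r, u }  = { q } ∪ { r, u }
  { q, t, u }  = { q, t } ∪ { u }
  { r, t, u }  = { t } ∪ { r, u }
  { s, t, u }  = { u } ∪ { s, t }
  { p, q, r, s }  = { r, s } ∪ { p, q }
  { p, q, r, t }  = { r } ∪ { p, q, t }
  { p, q, s, u }  = { s } ∪ { p, q, u }
  { p, r, s, t }  = { r, s, t } ∪ { p }
  { p, r, t, u }  = { p, r, u } ∪ { t }
  { p, s, t, u }  = { p, u } ∪ { s, t }
  { q, r, t, u }  = { q, t } ∪ { r, u }
  { q, s, t, u }  = { u } ∪ { q, s, t }
  |family| = 62
Iteration 5: +2 →
  { p, r, t }  = { p, r } ∪ { p, t }
  { q, s, u }  = { q } ∪ { s, u }
  |family| = 64
After Iteration 6 the family is unchanged; done.

|σ(𝒜)| = 64.  σ(𝒜) = { {}, { p }, { q }, { r }, { s }, { t }, { u }, { p, q }, { p, r }, { p, s }, { p, t }, { p, u }, { q, r }, { q, s }, { q, t }, { q, u }, { r, s }, { r, t }, { r, u }, { s, t }, { s, u }, { t, u }, { p, q, r }, { p, q, s }, { p, q, t }, { p, q, u }, { p, r, s }, { p, r, t }, { p, r, u }, { p, s, t }, { p, s, u }, { p, t, u }, { q, r, s }, { q, r, t }, { q, r, u }, { q, s, t }, { q, s, u }, { q, t, u }, { r, s, t }, { r, s, u }, { r, t, u }, { s, t, u }, { p, q, r, s }, { p, q, r, t }, { p, q, r, u }, { p, q, s, t }, { p, q, s, u }, { p, q, t, u }, { p, r, s, t }, { p, r, s, u }, { p, r, t, u }, { p, s, t, u }, { q, r, s, t }, { q, r, s, u }, { q, r, t, u }, { q, s, t, u }, { r, s, t, u }, { p, q, r, s, t }, { p, q, r, s, u }, { p, q, r, t, u }, { p, q, s, t, u }, { p, r, s, t, u }, { q, r, s, t, u }, S }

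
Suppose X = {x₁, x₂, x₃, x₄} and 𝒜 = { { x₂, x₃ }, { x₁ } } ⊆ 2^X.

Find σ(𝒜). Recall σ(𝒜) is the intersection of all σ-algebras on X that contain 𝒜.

Seed the family with 𝒜 together with ∅ and X: { {  }, { x₁ }, { x₂, x₃ }, X }.
Step 1: 3 new —
  { x₁, x₄ }  = { x₂, x₃ }ᶜ
  { x₁, x₂, x₃ }  = { x₁ } ∪ { x₂, x₃ }
  { x₂, x₃, x₄ }  = { x₁ }ᶜ
  — 7 sets.
Step 2 (1 new):
  { x₄ }  = { x₁, x₂, x₃ }ᶜ
  — 8 sets.
Step 3: no new sets; the family is a σ-algebra.

Hence σ(𝒜) has 8 members: { {  }, { x₁ }, { x₄ }, { x₁, x₄ }, { x₂, x₃ }, { x₁, x₂, x₃ }, { x₂, x₃, x₄ }, X }.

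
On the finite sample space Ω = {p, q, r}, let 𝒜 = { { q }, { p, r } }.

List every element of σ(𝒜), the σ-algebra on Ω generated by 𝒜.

σ(𝒜) (4 sets): { {  }, { q }, { p, r }, Ω }

Working:
Take S₀ = 𝒜 ∪ {∅, Ω} = { {  }, { q }, { p, r }, Ω }.
Step 1: stable.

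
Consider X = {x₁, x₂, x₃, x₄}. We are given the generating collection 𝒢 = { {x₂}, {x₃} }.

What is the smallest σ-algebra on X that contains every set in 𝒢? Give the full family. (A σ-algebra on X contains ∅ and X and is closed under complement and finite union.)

Initial family (4 sets): { {}, {x₂}, {x₃}, X }.
Step 1 (3 new):
  {x₂,x₃}  = {x₃} ∪ {x₂}
  {x₁,x₂,x₄}  = ᶜ of {x₃}
  {x₁,x₃,x₄}  = ᶜ of {x₂}
  |family| = 7
Step 2 adds 1:
  {x₁,x₄}  = ᶜ of {x₂,x₃}
  |family| = 8
Step 3: closed — nothing new.

|σ(𝒢)| = 8.  σ(𝒢) = { {}, {x₂}, {x₃}, {x₁,x₄}, {x₂,x₃}, {x₁,x₂,x₄}, {x₁,x₃,x₄}, X }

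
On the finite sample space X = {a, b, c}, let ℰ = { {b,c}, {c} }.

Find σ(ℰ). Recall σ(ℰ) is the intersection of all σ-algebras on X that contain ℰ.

Begin from { {}, {c}, {b,c}, X } (that is, ℰ plus ∅ and X).
Round 1. New:
  {a}  = X∖{b,c}
  {a,b}  = X∖{c}
  — 6 sets.
Round 2. New:
  {a,c}  = {c} ∪ {a}
  — 7 sets.
Round 3: 1 new —
  {b}  = X∖{a,c}
  — 8 sets.
Round 4: stable.

Hence σ(ℰ) has 8 members: { {}, {a}, {b}, {c}, {a,b}, {a,c}, {b,c}, X }.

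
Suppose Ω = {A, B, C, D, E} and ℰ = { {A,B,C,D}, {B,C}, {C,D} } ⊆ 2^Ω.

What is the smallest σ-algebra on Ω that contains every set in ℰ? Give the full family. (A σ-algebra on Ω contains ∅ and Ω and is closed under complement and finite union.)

|σ(ℰ)| = 32.  σ(ℰ) = { ∅, {A}, {B}, {C}, {D}, {E}, {A,B}, {A,C}, {A,D}, {A,E}, {B,C}, {B,D}, {B,E}, {C,D}, {C,E}, {D,E}, {A,B,C}, {A,B,D}, {A,B,E}, {A,C,D}, {A,C,E}, {A,D,E}, {B,C,D}, {B,C,E}, {B,D,E}, {C,D,E}, {A,B,C,D}, {A,B,C,E}, {A,B,D,E}, {A,C,D,E}, {B,C,D,E}, Ω }

Check:
Take S₀ = ℰ ∪ {∅, Ω} = { ∅, {B,C}, {C,D}, {A,B,C,D}, Ω }.
Pass 1 (4 new):
  {E}  = ᶜ of {A,B,C,D}
  {A,B,E}  = ᶜ of {C,D}
  {A,D,E}  = ᶜ of {B,C}
  {B,C,D}  = {C,D} ∪ {B,C}
  — 9 sets.
Pass 2: +7 →
  {A,E}  = ᶜ of {B,C,D}
  {B,C,E}  = {E} ∪ {B,C}
  {C,D,E}  = {C,D} ∪ {E}
  {A,B,C,E}  = {A,B,E} ∪ {B,C}
  {A,B,D,E}  = {A,D,E} ∪ {A,B,E}
  {A,C,D,E}  = {A,D,E} ∪ {C,D}
  {B,C,D,E}  = {B,C,D} ∪ {E}
  — 16 sets.
Pass 3. New:
  {A}  = ᶜ of {B,C,D,E}
  {B}  = ᶜ of {A,C,D,E}
  {C}  = ᶜ of {A,B,D,E}
  {D}  = ᶜ of {A,B,C,E}
  {A,B}  = ᶜ of {C,D,E}
  {A,D}  = ᶜ of {B,C,E}
  — 22 sets.
Pass 4 adds 9:
  {A,C}  = {C} ∪ {A}
  {B,D}  = {B} ∪ {D}
  {B,E}  = {B} ∪ {E}
  {C,E}  = {E} ∪ {C}
  {D,E}  = {E} ∪ {D}
  {A,B,C}  = {A,B} ∪ {C}
  {A,B,D}  = {A,B} ∪ {A,D}
  {A,C,D}  = {C,D} ∪ {A,D}
  {A,C,E}  = {C} ∪ {A,E}
  — 31 sets.
Pass 5 (1 new):
  {B,D,E}  = ᶜ of {A,C}
  — 32 sets.
Pass 6: already closed under ᶜ and ∪.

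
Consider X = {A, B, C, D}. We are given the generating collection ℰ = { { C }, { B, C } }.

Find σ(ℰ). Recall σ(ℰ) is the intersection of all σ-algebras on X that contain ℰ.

Initial family (4 sets): { ∅, { C }, { B, C }, X }.
Round 1 adds 2:
  { A, D }  = complement { B, C }
  { A, B, D }  = complement { C }
  (now 6)
Round 2: +1 →
  { A, C, D }  = { C } ∪ { A, D }
  (now 7)
Round 3. New:
  { B }  = complement { A, C, D }
  (now 8)
Round 4: stable.

Therefore σ(ℰ) = { ∅, { B }, { C }, { A, D }, { B, C }, { A, B, D }, { A, C, D }, X } (|σ(ℰ)| = 8).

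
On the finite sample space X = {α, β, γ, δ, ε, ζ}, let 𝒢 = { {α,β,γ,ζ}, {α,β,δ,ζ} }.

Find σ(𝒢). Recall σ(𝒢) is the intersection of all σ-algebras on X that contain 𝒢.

Initial family (4 sets): { ∅, {α,β,γ,ζ}, {α,β,δ,ζ}, X }.
Step 1: +3 →
  {γ,ε}  = X∖{α,β,δ,ζ}
  {δ,ε}  = X∖{α,β,γ,ζ}
  {α,β,γ,δ,ζ}  = {α,β,γ,ζ} ∪ {α,β,δ,ζ}
  — 7 sets.
Step 2 adds 4:
  {ε}  = X∖{α,β,γ,δ,ζ}
  {γ,δ,ε}  = {δ,ε} ∪ {γ,ε}
  {α,β,γ,ε,ζ}  = {γ,ε} ∪ {α,β,γ,ζ}
  {α,β,δ,ε,ζ}  = {δ,ε} ∪ {α,β,δ,ζ}
  — 11 sets.
Step 3 (3 new):
  {γ}  = X∖{α,β,δ,ε,ζ}
  {δ}  = X∖{α,β,γ,ε,ζ}
  {α,β,ζ}  = X∖{γ,δ,ε}
  — 14 sets.
Step 4 adds 2:
  {γ,δ}  = {γ} ∪ {δ}
  {α,β,ε,ζ}  = {α,β,ζ} ∪ {ε}
  — 16 sets.
Step 5: stable.

Hence σ(𝒢) has 16 members: { ∅, {γ}, {δ}, {ε}, {γ,δ}, {γ,ε}, {δ,ε}, {α,β,ζ}, {γ,δ,ε}, {α,β,γ,ζ}, {α,β,δ,ζ}, {α,β,ε,ζ}, {α,β,γ,δ,ζ}, {α,β,γ,ε,ζ}, {α,β,δ,ε,ζ}, X }.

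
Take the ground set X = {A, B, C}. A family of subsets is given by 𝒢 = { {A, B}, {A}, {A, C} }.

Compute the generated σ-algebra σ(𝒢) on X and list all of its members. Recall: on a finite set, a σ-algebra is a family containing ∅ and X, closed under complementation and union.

Seed the family with 𝒢 together with ∅ and X: { {}, {A}, {A, B}, {A, C}, X }.
Iteration 1: 3 new —
  {B}  = complement {A, C}
  {C}  = complement {A, B}
  {B, C}  = complement {A}
  — 8 sets.
Iteration 2: closed — nothing new.

σ(𝒢) = { {}, {A}, {B}, {C}, {A, B}, {A, C}, {B, C}, X }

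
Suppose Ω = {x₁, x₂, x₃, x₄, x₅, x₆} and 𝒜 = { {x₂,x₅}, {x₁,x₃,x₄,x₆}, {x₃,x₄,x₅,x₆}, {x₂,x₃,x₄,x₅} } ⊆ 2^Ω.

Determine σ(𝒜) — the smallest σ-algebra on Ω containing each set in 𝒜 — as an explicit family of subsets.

Begin from { {}, {x₂,x₅}, {x₁,x₃,x₄,x₆}, {x₂,x₃,x₄,x₅}, {x₃,x₄,x₅,x₆}, Ω } (that is, 𝒜 plus ∅ and Ω).
Step 1. New:
  {x₁,x₂}  = complement {x₃,x₄,x₅,x₆}
  {x₁,x₆}  = complement {x₂,x₃,x₄,x₅}
  {x₁,x₃,x₄,x₅,x₆}  = {x₁,x₃,x₄,x₆} ∪ {x₃,x₄,x₅,x₆}
  {x₂,x₃,x₄,x₅,x₆}  = {x₂,x₅} ∪ {x₃,x₄,x₅,x₆}
  |family| = 10
Step 2: 7 new —
  {x₁}  = complement {x₂,x₃,x₄,x₅,x₆}
  {x₂}  = complement {x₁,x₃,x₄,x₅,x₆}
  {x₁,x₂,x₅}  = {x₂,x₅} ∪ {x₁,x₂}
  {x₁,x₂,x₆}  = {x₁,x₂} ∪ {x₁,x₆}
  {x₁,x₂,x₅,x₆}  = {x₂,x₅} ∪ {x₁,x₆}
  {x₁,x₂,x₃,x₄,x₅}  = {x₁,x₂} ∪ {x₂,x₃,x₄,x₅}
  {x₁,x₂,x₃,x₄,x₆}  = {x₁,x₂} ∪ {x₁,x₃,x₄,x₆}
  |family| = 17
Step 3: +5 →
  {x₅}  = complement {x₁,x₂,x₃,x₄,x₆}
  {x₆}  = complement {x₁,x₂,x₃,x₄,x₅}
  {x₃,x₄}  = complement {x₁,x₂,x₅,x₆}
  {x₃,x₄,x₅}  = complement {x₁,x₂,x₆}
  {x₃,x₄,x₆}  = complement {x₁,x₂,x₅}
  |family| = 22
Step 4: +10 →
  {x₁,x₅}  = {x₅} ∪ {x₁}
  {x₂,x₆}  = {x₂} ∪ {x₆}
  {x₅,x₆}  = {x₆} ∪ {x₅}
  {x₁,x₃,x₄}  = {x₃,x₄} ∪ {x₁}
  {x₁,x₅,x₆}  = {x₁,x₆} ∪ {x₅}
  {x₂,x₃,x₄}  = {x₃,x₄} ∪ {x₂}
  {x₂,x₅,x₆}  = {x₂,x₅} ∪ {x₆}
  {x₁,x₂,x₃,x₄}  = {x₃,x₄} ∪ {x₁,x₂}
  {x₁,x₃,x₄,x₅}  = {x₃,x₄,x₅} ∪ {x₁}
  {x₂,x₃,x₄,x₆}  = {x₂} ∪ {x₃,x₄,x₆}
  |family| = 32
Step 5: no new sets; the family is a σ-algebra.

σ(𝒜) = { {}, {x₁}, {x₂}, {x₅}, {x₆}, {x₁,x₂}, {x₁,x₅}, {x₁,x₆}, {x₂,x₅}, {x₂,x₆}, {x₃,x₄}, {x₅,x₆}, {x₁,x₂,x₅}, {x₁,x₂,x₆}, {x₁,x₃,x₄}, {x₁,x₅,x₆}, {x₂,x₃,x₄}, {x₂,x₅,x₆}, {x₃,x₄,x₅}, {x₃,x₄,x₆}, {x₁,x₂,x₃,x₄}, {x₁,x₂,x₅,x₆}, {x₁,x₃,x₄,x₅}, {x₁,x₃,x₄,x₆}, {x₂,x₃,x₄,x₅}, {x₂,x₃,x₄,x₆}, {x₃,x₄,x₅,x₆}, {x₁,x₂,x₃,x₄,x₅}, {x₁,x₂,x₃,x₄,x₆}, {x₁,x₃,x₄,x₅,x₆}, {x₂,x₃,x₄,x₅,x₆}, Ω }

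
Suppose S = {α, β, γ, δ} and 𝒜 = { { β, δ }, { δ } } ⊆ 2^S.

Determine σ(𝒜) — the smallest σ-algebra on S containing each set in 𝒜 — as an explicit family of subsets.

Start: 𝒜 ∪ {∅, S} = { ∅, { δ }, { β, δ }, S }.
Pass 1. New:
  { α, γ }  = { β, δ }ᶜ
  { α, β, γ }  = { δ }ᶜ
  — 6 sets.
Pass 2: 1 new —
  { α, γ, δ }  = { α, γ } ∪ { δ }
  — 7 sets.
Pass 3 (1 new):
  { β }  = { α, γ, δ }ᶜ
  — 8 sets.
After Pass 4 the family is unchanged; done.

σ(𝒜) = { ∅, { β }, { δ }, { α, γ }, { β, δ }, { α, β, γ }, { α, γ, δ }, S }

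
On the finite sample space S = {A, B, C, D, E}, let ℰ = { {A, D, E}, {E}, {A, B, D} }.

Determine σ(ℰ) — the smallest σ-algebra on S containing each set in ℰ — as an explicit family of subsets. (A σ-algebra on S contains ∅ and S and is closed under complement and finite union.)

Start: ℰ ∪ {∅, S} = { {}, {E}, {A, B, D}, {A, D, E}, S }.
Round 1 (4 new):
  {B, C}  = ᶜ of {A, D, E}
  {C, E}  = ᶜ of {A, B, D}
  {A, B, C, D}  = ᶜ of {E}
  {A, B, D, E}  = {A, D, E} ∪ {A, B, D}
  |family| = 9
Round 2. New:
  {C}  = ᶜ of {A, B, D, E}
  {B, C, E}  = {E} ∪ {B, C}
  {A, C, D, E}  = {A, D, E} ∪ {C, E}
  |family| = 12
Round 3. New:
  {B}  = ᶜ of {A, C, D, E}
  {A, D}  = ᶜ of {B, C, E}
  |family| = 14
Round 4 adds 2:
  {B, E}  = {B} ∪ {E}
  {A, C, D}  = {C} ∪ {A, D}
  |family| = 16
Round 5: no new sets; the family is a σ-algebra.

|σ(ℰ)| = 16.  σ(ℰ) = { {}, {B}, {C}, {E}, {A, D}, {B, C}, {B, E}, {C, E}, {A, B, D}, {A, C, D}, {A, D, E}, {B, C, E}, {A, B, C, D}, {A, B, D, E}, {A, C, D, E}, S }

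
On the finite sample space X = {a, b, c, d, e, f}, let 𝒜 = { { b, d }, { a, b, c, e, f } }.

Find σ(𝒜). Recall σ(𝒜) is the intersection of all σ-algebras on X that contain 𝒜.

σ(𝒜) (8 sets): { ∅, { b }, { d }, { b, d }, { a, c, e, f }, { a, b, c, e, f }, { a, c, d, e, f }, X }

Trace:
Seed the family with 𝒜 together with ∅ and X: { ∅, { b, d }, { a, b, c, e, f }, X }.
Iteration 1: 2 new —
  { d }  = ᶜ of { a, b, c, e, f }
  { a, c, e, f }  = ᶜ of { b, d }
  [6 total]
Iteration 2: 1 new —
  { a, c, d, e, f }  = { a, c, e, f } ∪ { d }
  [7 total]
Iteration 3 (1 new):
  { b }  = ᶜ of { a, c, d, e, f }
  [8 total]
Iteration 4: already closed under ᶜ and ∪.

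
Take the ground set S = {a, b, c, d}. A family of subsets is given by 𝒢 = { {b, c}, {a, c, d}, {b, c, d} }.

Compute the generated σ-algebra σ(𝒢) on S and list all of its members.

|σ(𝒢)| = 16.  σ(𝒢) = { ∅, {a}, {b}, {c}, {d}, {a, b}, {a, c}, {a, d}, {b, c}, {b, d}, {c, d}, {a, b, c}, {a, b, d}, {a, c, d}, {b, c, d}, S }

Derivation:
Begin from { ∅, {b, c}, {a, c, d}, {b, c, d}, S } (that is, 𝒢 plus ∅ and S).
Step 1: +3 →
  {a}  = ᶜ of {b, c, d}
  {b}  = ᶜ of {a, c, d}
  {a, d}  = ᶜ of {b, c}
  |family| = 8
Step 2: +3 →
  {a, b}  = {b} ∪ {a}
  {a, b, c}  = {b, c} ∪ {a}
  {a, b, d}  = {b} ∪ {a, d}
  |family| = 11
Step 3. New:
  {c}  = ᶜ of {a, b, d}
  {d}  = ᶜ of {a, b, c}
  {c, d}  = ᶜ of {a, b}
  |family| = 14
Step 4: +2 →
  {a, c}  = {c} ∪ {a}
  {b, d}  = {d} ∪ {b}
  |family| = 16
Step 5 adds nothing — fixpoint reached.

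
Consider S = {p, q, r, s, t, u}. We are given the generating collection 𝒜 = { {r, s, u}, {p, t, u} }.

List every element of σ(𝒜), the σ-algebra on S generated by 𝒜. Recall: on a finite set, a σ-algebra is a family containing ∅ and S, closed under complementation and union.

σ(𝒜) (16 sets): { ∅, {q}, {u}, {p, t}, {q, u}, {r, s}, {p, q, t}, {p, t, u}, {q, r, s}, {r, s, u}, {p, q, t, u}, {p, r, s, t}, {q, r, s, u}, {p, q, r, s, t}, {p, r, s, t, u}, S }

Trace:
Initial family (4 sets): { ∅, {p, t, u}, {r, s, u}, S }.
Iteration 1. New:
  {p, q, t}  = S∖{r, s, u}
  {q, r, s}  = S∖{p, t, u}
  {p, r, s, t, u}  = {r, s, u} ∪ {p, t, u}
  — 7 sets.
Iteration 2 (4 new):
  {q}  = S∖{p, r, s, t, u}
  {p, q, t, u}  = {p, q, t} ∪ {p, t, u}
  {q, r, s, u}  = {q, r, s} ∪ {r, s, u}
  {p, q, r, s, t}  = {p, q, t} ∪ {q, r, s}
  — 11 sets.
Iteration 3 (3 new):
  {u}  = S∖{p, q, r, s, t}
  {p, t}  = S∖{q, r, s, u}
  {r, s}  = S∖{p, q, t, u}
  — 14 sets.
Iteration 4 adds 2:
  {q, u}  = {u} ∪ {q}
  {p, r, s, t}  = {r, s} ∪ {p, t}
  — 16 sets.
Iteration 5: no new sets; the family is a σ-algebra.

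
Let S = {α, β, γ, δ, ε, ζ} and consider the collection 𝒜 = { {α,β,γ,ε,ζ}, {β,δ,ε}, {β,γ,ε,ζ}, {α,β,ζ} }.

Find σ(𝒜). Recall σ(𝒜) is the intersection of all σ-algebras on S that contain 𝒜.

Initial family (6 sets): { {}, {α,β,ζ}, {β,δ,ε}, {β,γ,ε,ζ}, {α,β,γ,ε,ζ}, S }.
Step 1. New:
  {δ}  = S∖{α,β,γ,ε,ζ}
  {α,δ}  = S∖{β,γ,ε,ζ}
  {α,γ,ζ}  = S∖{β,δ,ε}
  {γ,δ,ε}  = S∖{α,β,ζ}
  {α,β,δ,ε,ζ}  = {α,β,ζ} ∪ {β,δ,ε}
  {β,γ,δ,ε,ζ}  = {β,δ,ε} ∪ {β,γ,ε,ζ}
  — 12 sets.
Step 2 (9 new):
  {α}  = S∖{β,γ,δ,ε,ζ}
  {γ}  = S∖{α,β,δ,ε,ζ}
  {α,β,γ,ζ}  = {α,γ,ζ} ∪ {α,β,ζ}
  {α,β,δ,ε}  = {α,δ} ∪ {β,δ,ε}
  {α,β,δ,ζ}  = {α,δ} ∪ {α,β,ζ}
  {α,γ,δ,ε}  = {γ,δ,ε} ∪ {α,δ}
  {α,γ,δ,ζ}  = {α,γ,ζ} ∪ {α,δ}
  {β,γ,δ,ε}  = {γ,δ,ε} ∪ {β,δ,ε}
  {α,γ,δ,ε,ζ}  = {γ,δ,ε} ∪ {α,γ,ζ}
  — 21 sets.
Step 3 (12 new):
  {β}  = S∖{α,γ,δ,ε,ζ}
  {α,γ}  = {γ} ∪ {α}
  {α,ζ}  = S∖{β,γ,δ,ε}
  {β,ε}  = S∖{α,γ,δ,ζ}
  {β,ζ}  = S∖{α,γ,δ,ε}
  {γ,δ}  = {γ} ∪ {δ}
  {γ,ε}  = S∖{α,β,δ,ζ}
  {γ,ζ}  = S∖{α,β,δ,ε}
  {δ,ε}  = S∖{α,β,γ,ζ}
  {α,γ,δ}  = {α,δ} ∪ {γ}
  {α,β,γ,δ,ε}  = {γ,δ,ε} ∪ {α,β,δ,ε}
  {α,β,γ,δ,ζ}  = {α,γ,ζ} ∪ {α,β,δ,ζ}
  — 33 sets.
Step 4 adds 26:
  {ε}  = S∖{α,β,γ,δ,ζ}
  {ζ}  = S∖{α,β,γ,δ,ε}
  {α,β}  = {α} ∪ {β}
  {β,γ}  = {β} ∪ {γ}
  {β,δ}  = {β} ∪ {δ}
  {α,β,γ}  = {β} ∪ {α,γ}
  {α,β,δ}  = {β} ∪ {α,δ}
  {α,β,ε}  = {β,ε} ∪ {α}
  {α,γ,ε}  = {α} ∪ {γ,ε}
  {α,δ,ε}  = {α} ∪ {δ,ε}
  {α,δ,ζ}  = {α,ζ} ∪ {α,δ}
  {β,γ,δ}  = {γ,δ} ∪ {β}
  {β,γ,ε}  = {β,ε} ∪ {γ}
  {β,γ,ζ}  = {β} ∪ {γ,ζ}
  {β,δ,ζ}  = {β,ζ} ∪ {δ}
  {β,ε,ζ}  = S∖{α,γ,δ}
  {γ,δ,ζ}  = {γ,δ} ∪ {γ,ζ}
  {γ,ε,ζ}  = {γ,ζ} ∪ {γ,ε}
  {α,β,γ,δ}  = {β} ∪ {α,γ,δ}
  {α,β,γ,ε}  = {β,ε} ∪ {α,γ}
  {α,β,ε,ζ}  = S∖{γ,δ}
  {α,γ,ε,ζ}  = {α,γ,ζ} ∪ {γ,ε}
  {α,δ,ε,ζ}  = {α,ζ} ∪ {δ,ε}
  {β,γ,δ,ζ}  = {γ,δ} ∪ {β,ζ}
  {β,δ,ε,ζ}  = S∖{α,γ}
  {γ,δ,ε,ζ}  = {γ,δ,ε} ∪ {γ,ζ}
  — 59 sets.
Step 5 adds 5:
  {α,ε}  = S∖{β,γ,δ,ζ}
  {δ,ζ}  = S∖{α,β,γ,ε}
  {ε,ζ}  = S∖{α,β,γ,δ}
  {α,ε,ζ}  = S∖{β,γ,δ}
  {δ,ε,ζ}  = S∖{α,β,γ}
  — 64 sets.
Step 6: stable.

|σ(𝒜)| = 64.  σ(𝒜) = { {}, {α}, {β}, {γ}, {δ}, {ε}, {ζ}, {α,β}, {α,γ}, {α,δ}, {α,ε}, {α,ζ}, {β,γ}, {β,δ}, {β,ε}, {β,ζ}, {γ,δ}, {γ,ε}, {γ,ζ}, {δ,ε}, {δ,ζ}, {ε,ζ}, {α,β,γ}, {α,β,δ}, {α,β,ε}, {α,β,ζ}, {α,γ,δ}, {α,γ,ε}, {α,γ,ζ}, {α,δ,ε}, {α,δ,ζ}, {α,ε,ζ}, {β,γ,δ}, {β,γ,ε}, {β,γ,ζ}, {β,δ,ε}, {β,δ,ζ}, {β,ε,ζ}, {γ,δ,ε}, {γ,δ,ζ}, {γ,ε,ζ}, {δ,ε,ζ}, {α,β,γ,δ}, {α,β,γ,ε}, {α,β,γ,ζ}, {α,β,δ,ε}, {α,β,δ,ζ}, {α,β,ε,ζ}, {α,γ,δ,ε}, {α,γ,δ,ζ}, {α,γ,ε,ζ}, {α,δ,ε,ζ}, {β,γ,δ,ε}, {β,γ,δ,ζ}, {β,γ,ε,ζ}, {β,δ,ε,ζ}, {γ,δ,ε,ζ}, {α,β,γ,δ,ε}, {α,β,γ,δ,ζ}, {α,β,γ,ε,ζ}, {α,β,δ,ε,ζ}, {α,γ,δ,ε,ζ}, {β,γ,δ,ε,ζ}, S }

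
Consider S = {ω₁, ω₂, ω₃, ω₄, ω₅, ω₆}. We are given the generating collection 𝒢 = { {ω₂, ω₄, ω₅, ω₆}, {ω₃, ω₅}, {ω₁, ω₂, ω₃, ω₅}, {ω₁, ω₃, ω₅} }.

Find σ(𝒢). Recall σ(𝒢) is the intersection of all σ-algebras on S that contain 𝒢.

Start: 𝒢 ∪ {∅, S} = { {}, {ω₃, ω₅}, {ω₁, ω₃, ω₅}, {ω₁, ω₂, ω₃, ω₅}, {ω₂, ω₄, ω₅, ω₆}, S }.
Step 1: 5 new —
  {ω₁, ω₃}  = {ω₂, ω₄, ω₅, ω₆}ᶜ
  {ω₄, ω₆}  = {ω₁, ω₂, ω₃, ω₅}ᶜ
  {ω₂, ω₄, ω₆}  = {ω₁, ω₃, ω₅}ᶜ
  {ω₁, ω₂, ω₄, ω₆}  = {ω₃, ω₅}ᶜ
  {ω₂, ω₃, ω₄, ω₅, ω₆}  = {ω₂, ω₄, ω₅, ω₆} ∪ {ω₃, ω₅}
  — 11 sets.
Step 2: +6 →
  {ω₁}  = {ω₂, ω₃, ω₄, ω₅, ω₆}ᶜ
  {ω₁, ω₃, ω₄, ω₆}  = {ω₁, ω₃} ∪ {ω₄, ω₆}
  {ω₃, ω₄, ω₅, ω₆}  = {ω₃, ω₅} ∪ {ω₄, ω₆}
  {ω₁, ω₂, ω₃, ω₄, ω₆}  = {ω₂, ω₄, ω₆} ∪ {ω₁, ω₃}
  {ω₁, ω₂, ω₄, ω₅, ω₆}  = {ω₁, ω₂, ω₄, ω₆} ∪ {ω₂, ω₄, ω₅, ω₆}
  {ω₁, ω₃, ω₄, ω₅, ω₆}  = {ω₁, ω₃, ω₅} ∪ {ω₄, ω₆}
  — 17 sets.
Step 3 (6 new):
  {ω₂}  = {ω₁, ω₃, ω₄, ω₅, ω₆}ᶜ
  {ω₃}  = {ω₁, ω₂, ω₄, ω₅, ω₆}ᶜ
  {ω₅}  = {ω₁, ω₂, ω₃, ω₄, ω₆}ᶜ
  {ω₁, ω₂}  = {ω₃, ω₄, ω₅, ω₆}ᶜ
  {ω₂, ω₅}  = {ω₁, ω₃, ω₄, ω₆}ᶜ
  {ω₁, ω₄, ω₆}  = {ω₄, ω₆} ∪ {ω₁}
  — 23 sets.
Step 4. New:
  {ω₁, ω₅}  = {ω₅} ∪ {ω₁}
  {ω₂, ω₃}  = {ω₂} ∪ {ω₃}
  {ω₁, ω₂, ω₃}  = {ω₁, ω₂} ∪ {ω₃}
  {ω₁, ω₂, ω₅}  = {ω₂, ω₅} ∪ {ω₁, ω₂}
  {ω₂, ω₃, ω₅}  = {ω₁, ω₄, ω₆}ᶜ
  {ω₃, ω₄, ω₆}  = {ω₃} ∪ {ω₄, ω₆}
  {ω₄, ω₅, ω₆}  = {ω₅} ∪ {ω₄, ω₆}
  {ω₁, ω₄, ω₅, ω₆}  = {ω₁, ω₄, ω₆} ∪ {ω₅}
  {ω₂, ω₃, ω₄, ω₆}  = {ω₂, ω₄, ω₆} ∪ {ω₃}
  — 32 sets.
Step 5: stable.

Hence σ(𝒢) has 32 members: { {}, {ω₁}, {ω₂}, {ω₃}, {ω₅}, {ω₁, ω₂}, {ω₁, ω₃}, {ω₁, ω₅}, {ω₂, ω₃}, {ω₂, ω₅}, {ω₃, ω₅}, {ω₄, ω₆}, {ω₁, ω₂, ω₃}, {ω₁, ω₂, ω₅}, {ω₁, ω₃, ω₅}, {ω₁, ω₄, ω₆}, {ω₂, ω₃, ω₅}, {ω₂, ω₄, ω₆}, {ω₃, ω₄, ω₆}, {ω₄, ω₅, ω₆}, {ω₁, ω₂, ω₃, ω₅}, {ω₁, ω₂, ω₄, ω₆}, {ω₁, ω₃, ω₄, ω₆}, {ω₁, ω₄, ω₅, ω₆}, {ω₂, ω₃, ω₄, ω₆}, {ω₂, ω₄, ω₅, ω₆}, {ω₃, ω₄, ω₅, ω₆}, {ω₁, ω₂, ω₃, ω₄, ω₆}, {ω₁, ω₂, ω₄, ω₅, ω₆}, {ω₁, ω₃, ω₄, ω₅, ω₆}, {ω₂, ω₃, ω₄, ω₅, ω₆}, S }.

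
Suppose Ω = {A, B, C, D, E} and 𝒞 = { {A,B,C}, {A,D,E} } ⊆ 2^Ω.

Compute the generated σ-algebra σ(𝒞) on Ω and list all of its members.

Start: 𝒞 ∪ {∅, Ω} = { {}, {A,B,C}, {A,D,E}, Ω }.
Iteration 1. New:
  {B,C}  = Ω∖{A,D,E}
  {D,E}  = Ω∖{A,B,C}
  |family| = 6
Iteration 2: +1 →
  {B,C,D,E}  = {D,E} ∪ {B,C}
  |family| = 7
Iteration 3 (1 new):
  {A}  = Ω∖{B,C,D,E}
  |family| = 8
Iteration 4: already closed under ᶜ and ∪.

Therefore σ(𝒞) = { {}, {A}, {B,C}, {D,E}, {A,B,C}, {A,D,E}, {B,C,D,E}, Ω } (|σ(𝒞)| = 8).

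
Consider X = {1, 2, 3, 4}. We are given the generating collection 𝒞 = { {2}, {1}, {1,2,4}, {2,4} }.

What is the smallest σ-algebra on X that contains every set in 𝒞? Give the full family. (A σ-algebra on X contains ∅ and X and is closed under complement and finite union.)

Start: 𝒞 ∪ {∅, X} = { {}, {1}, {2}, {2,4}, {1,2,4}, X }.
Pass 1: +5 →
  {3}  = ᶜ of {1,2,4}
  {1,2}  = {2} ∪ {1}
  {1,3}  = ᶜ of {2,4}
  {1,3,4}  = ᶜ of {2}
  {2,3,4}  = ᶜ of {1}
  — 11 sets.
Pass 2. New:
  {2,3}  = {2} ∪ {3}
  {3,4}  = ᶜ of {1,2}
  {1,2,3}  = {1,2} ∪ {3}
  — 14 sets.
Pass 3 (2 new):
  {4}  = ᶜ of {1,2,3}
  {1,4}  = ᶜ of {2,3}
  — 16 sets.
Pass 4 adds nothing — fixpoint reached.

Therefore σ(𝒞) = { {}, {1}, {2}, {3}, {4}, {1,2}, {1,3}, {1,4}, {2,3}, {2,4}, {3,4}, {1,2,3}, {1,2,4}, {1,3,4}, {2,3,4}, X } (|σ(𝒞)| = 16).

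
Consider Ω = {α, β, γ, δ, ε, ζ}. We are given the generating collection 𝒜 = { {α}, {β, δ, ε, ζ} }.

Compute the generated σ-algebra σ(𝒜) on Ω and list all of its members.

Take S₀ = 𝒜 ∪ {∅, Ω} = { {}, {α}, {β, δ, ε, ζ}, Ω }.
Pass 1 adds 3:
  {α, γ}  = complement {β, δ, ε, ζ}
  {α, β, δ, ε, ζ}  = {β, δ, ε, ζ} ∪ {α}
  {β, γ, δ, ε, ζ}  = complement {α}
  [7 total]
Pass 2 adds 1:
  {γ}  = complement {α, β, δ, ε, ζ}
  [8 total]
Pass 3: stable.

Therefore σ(𝒜) = { {}, {α}, {γ}, {α, γ}, {β, δ, ε, ζ}, {α, β, δ, ε, ζ}, {β, γ, δ, ε, ζ}, Ω } (|σ(𝒜)| = 8).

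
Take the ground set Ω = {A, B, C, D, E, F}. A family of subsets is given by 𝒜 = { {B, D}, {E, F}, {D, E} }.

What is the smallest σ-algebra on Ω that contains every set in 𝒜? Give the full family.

Start: 𝒜 ∪ {∅, Ω} = { {}, {B, D}, {D, E}, {E, F}, Ω }.
Round 1 (6 new):
  {B, D, E}  = {D, E} ∪ {B, D}
  {D, E, F}  = {D, E} ∪ {E, F}
  {A, B, C, D}  = complement {E, F}
  {A, B, C, F}  = complement {D, E}
  {A, C, E, F}  = complement {B, D}
  {B, D, E, F}  = {E, F} ∪ {B, D}
  (now 11)
Round 2: 7 new —
  {A, C}  = complement {B, D, E, F}
  {A, B, C}  = complement {D, E, F}
  {A, C, F}  = complement {B, D, E}
  {A, B, C, D, E}  = {D, E} ∪ {A, B, C, D}
  {A, B, C, D, F}  = {A, B, C, F} ∪ {A, B, C, D}
  {A, B, C, E, F}  = {A, C, E, F} ∪ {A, B, C, F}
  {A, C, D, E, F}  = {A, C, E, F} ∪ {D, E}
  (now 18)
Round 3: +5 →
  {B}  = complement {A, C, D, E, F}
  {D}  = complement {A, B, C, E, F}
  {E}  = complement {A, B, C, D, F}
  {F}  = complement {A, B, C, D, E}
  {A, C, D, E}  = {D, E} ∪ {A, C}
  (now 23)
Round 4: +9 →
  {B, E}  = {B} ∪ {E}
  {B, F}  = complement {A, C, D, E}
  {D, F}  = {F} ∪ {D}
  {A, C, D}  = {A, C} ∪ {D}
  {A, C, E}  = {E} ∪ {A, C}
  {B, D, F}  = {F} ∪ {B, D}
  {B, E, F}  = {E, F} ∪ {B}
  {A, B, C, E}  = {A, B, C} ∪ {E}
  {A, C, D, F}  = {A, C, F} ∪ {D}
  (now 32)
Round 5: no new sets; the family is a σ-algebra.

|σ(𝒜)| = 32.  σ(𝒜) = { {}, {B}, {D}, {E}, {F}, {A, C}, {B, D}, {B, E}, {B, F}, {D, E}, {D, F}, {E, F}, {A, B, C}, {A, C, D}, {A, C, E}, {A, C, F}, {B, D, E}, {B, D, F}, {B, E, F}, {D, E, F}, {A, B, C, D}, {A, B, C, E}, {A, B, C, F}, {A, C, D, E}, {A, C, D, F}, {A, C, E, F}, {B, D, E, F}, {A, B, C, D, E}, {A, B, C, D, F}, {A, B, C, E, F}, {A, C, D, E, F}, Ω }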